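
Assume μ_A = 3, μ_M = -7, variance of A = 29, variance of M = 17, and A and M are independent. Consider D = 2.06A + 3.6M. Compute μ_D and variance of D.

μ_D = -19.02, variance of D = 343.3844

μ_D = 2.06·μ_A + 3.6·μ_M = 2.06·3 + 3.6·(-7) = -19.02.
variance of D = a²·variance of A + b²·variance of M + 2ab·Cov(A, M) with a = 2.06, b = 3.6.
Independence gives Cov(A, M) = 0.
= 2.06²·29 + 3.6²·17 + 2·2.06·3.6·0
= 123.0644 + 220.32 + 0 = 343.3844.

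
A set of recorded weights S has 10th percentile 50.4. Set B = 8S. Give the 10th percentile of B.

Since a = 8 > 0 the transformation is increasing, so the 10th percentile of B = a·(P_{10} of S) + b = 8·50.4 = 403.2.

10th percentile of B = 403.2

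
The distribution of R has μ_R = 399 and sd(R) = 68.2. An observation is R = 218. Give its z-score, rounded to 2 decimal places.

z = -2.65

z = (R − μ_R) / sd(R) = (218 − 399) / 68.2 ≈ -2.65.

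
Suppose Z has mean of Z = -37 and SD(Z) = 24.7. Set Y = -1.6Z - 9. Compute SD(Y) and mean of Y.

SD(Y) = 39.52, mean of Y = 50.2

Y = -1.6Z - 9 is linear with a = -1.6, b = -9.
SD(Y) = |a|·SD(Z) = |-1.6|·24.7 = 39.52.
mean of Y = a·mean of Z + b = (-1.6)·(-37) + (-9) = 50.2.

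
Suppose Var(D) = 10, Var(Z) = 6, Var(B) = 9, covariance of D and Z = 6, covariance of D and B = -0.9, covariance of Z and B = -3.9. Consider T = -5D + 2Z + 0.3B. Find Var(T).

Var(T) = a²·Var(D) + b²·Var(Z) + c²·Var(B) + 2ab·covariance of D and Z + 2ac·covariance of D and B + 2bc·covariance of Z and B, with a = -5, b = 2, c = 0.3.
= 250 + 24 + 0.81 + (-120) + 2.7 + (-4.68)
= 152.83.

Var(T) = 152.83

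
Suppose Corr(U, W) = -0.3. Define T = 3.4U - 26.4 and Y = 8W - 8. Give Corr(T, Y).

Linear rescalings preserve correlation up to sign; here the slopes 3.4 and 8 have the same sign, so Corr(T, Y) = Corr(U, W) = -0.3.

Corr(T, Y) = -0.3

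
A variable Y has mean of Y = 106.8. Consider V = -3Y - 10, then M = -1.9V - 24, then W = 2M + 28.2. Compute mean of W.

mean of W = 1235.72

mean of V = (-3)·106.8 + (-10) = -330.4.
mean of M = (-1.9)·(-330.4) + (-24) = 603.76.
mean of W = 2·603.76 + 28.2 = 1235.72.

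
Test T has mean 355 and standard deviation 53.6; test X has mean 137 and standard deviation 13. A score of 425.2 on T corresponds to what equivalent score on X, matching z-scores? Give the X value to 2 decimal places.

z = (425.2 − 355)/53.6 ≈ 1.3097.
X = 137 + z·13 = 137 + (425.2 − 355)·13/53.6 ≈ 154.03.

X = 154.03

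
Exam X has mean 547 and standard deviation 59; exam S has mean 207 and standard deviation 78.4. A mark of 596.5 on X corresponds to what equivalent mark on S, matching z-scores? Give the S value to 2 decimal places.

z = (596.5 − 547)/59 ≈ 0.839.
S = 207 + z·78.4 = 207 + (596.5 − 547)·78.4/59 ≈ 272.78.

S = 272.78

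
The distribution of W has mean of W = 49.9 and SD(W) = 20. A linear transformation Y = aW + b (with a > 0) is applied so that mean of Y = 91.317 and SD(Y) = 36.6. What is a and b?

SD(Y) = a·SD(W) (a > 0), so a = 36.6/20 = 1.83.
mean of Y = a·mean of W + b, so b = 91.317 − 1.83·49.9 = 0.

a = 1.83, b = 0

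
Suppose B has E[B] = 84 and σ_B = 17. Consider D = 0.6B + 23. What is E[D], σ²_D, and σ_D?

E[D] = 73.4, σ²_D = 104.04, σ_D = 10.2

D = 0.6B + 23 is linear with a = 0.6, b = 23.
E[D] = a·E[B] + b = 0.6·84 + 23 = 73.4.
σ²_B = 17² = 289.
σ²_D = a²·σ²_B = 0.6²·289 = 104.04 (the additive constant 23 does not affect variance).
σ_D = |a|·σ_B = |0.6|·17 = 10.2.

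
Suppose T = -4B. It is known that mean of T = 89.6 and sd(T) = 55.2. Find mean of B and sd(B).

mean of B = -22.4, sd(B) = 13.8

From T = -4B: mean of T = a·mean of B + b, so mean of B = (mean of T − b)/a = (89.6 − 0)/(-4) = -22.4.
sd(T) = |a|·sd(B), so sd(B) = 55.2/|-4| = 13.8.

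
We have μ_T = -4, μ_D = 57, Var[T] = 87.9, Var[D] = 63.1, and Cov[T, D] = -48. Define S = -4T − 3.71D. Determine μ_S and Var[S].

μ_S = -195.47, Var[S] = 850.27471

μ_S = (-4)·μ_T + (-3.71)·μ_D = (-4)·(-4) + (-3.71)·57 = -195.47.
Var[S] = a²·Var[T] + b²·Var[D] + 2ab·Cov[T, D] with a = -4, b = -3.71.
= (-4)²·87.9 + (-3.71)²·63.1 + 2·(-4)·(-3.71)·(-48)
= 1406.4 + 868.51471 + (-1424.64) = 850.27471.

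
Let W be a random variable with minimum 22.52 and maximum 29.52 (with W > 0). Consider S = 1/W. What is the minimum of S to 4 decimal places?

min(S) = 0.0339

1/W is decreasing on this domain, so min(S) comes from max(W) = 29.52: min(S) = 1/(29.52) ≈ 0.0339.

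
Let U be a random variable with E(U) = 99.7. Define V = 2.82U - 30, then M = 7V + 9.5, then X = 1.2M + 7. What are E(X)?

E(X) = 2128.0936

E(V) = 2.82·99.7 + (-30) = 251.154.
E(M) = 7·251.154 + 9.5 = 1767.578.
E(X) = 1.2·1767.578 + 7 = 2128.0936.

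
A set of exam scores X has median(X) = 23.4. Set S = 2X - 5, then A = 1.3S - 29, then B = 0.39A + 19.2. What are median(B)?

median(S) = 2·23.4 + (-5) = 41.8.
median(A) = 1.3·41.8 + (-29) = 25.34.
median(B) = 0.39·25.34 + 19.2 = 29.0826.

median(B) = 29.0826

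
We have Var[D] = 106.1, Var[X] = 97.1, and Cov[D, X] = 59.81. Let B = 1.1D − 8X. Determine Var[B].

Var[B] = a²·Var[D] + b²·Var[X] + 2ab·Cov[D, X] with a = 1.1, b = -8.
= 1.1²·106.1 + (-8)²·97.1 + 2·1.1·(-8)·59.81
= 128.381 + 6214.4 + (-1052.656) = 5290.125.

Var[B] = 5290.125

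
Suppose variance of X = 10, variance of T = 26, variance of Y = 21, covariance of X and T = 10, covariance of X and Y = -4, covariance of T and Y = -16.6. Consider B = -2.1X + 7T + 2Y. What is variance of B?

variance of B = 676.9

variance of B = a²·variance of X + b²·variance of T + c²·variance of Y + 2ab·covariance of X and T + 2ac·covariance of X and Y + 2bc·covariance of T and Y, with a = -2.1, b = 7, c = 2.
= 44.1 + 1274 + 84 + (-294) + 33.6 + (-464.8)
= 676.9.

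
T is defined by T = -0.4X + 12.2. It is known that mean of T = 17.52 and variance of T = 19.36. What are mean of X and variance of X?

mean of X = -13.3, variance of X = 121

From T = -0.4X + 12.2: mean of T = a·mean of X + b, so mean of X = (mean of T − b)/a = (17.52 − 12.2)/(-0.4) = -13.3.
variance of T = a²·variance of X, so variance of X = 19.36/(-0.4)² = 121.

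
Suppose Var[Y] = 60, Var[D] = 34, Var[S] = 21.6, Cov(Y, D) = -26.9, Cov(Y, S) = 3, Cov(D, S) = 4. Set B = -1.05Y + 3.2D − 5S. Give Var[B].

Var[B] = 1038.578

Var[B] = a²·Var[Y] + b²·Var[D] + c²·Var[S] + 2ab·Cov(Y, D) + 2ac·Cov(Y, S) + 2bc·Cov(D, S), with a = -1.05, b = 3.2, c = -5.
= 66.15 + 348.16 + 540 + 180.768 + 31.5 + (-128)
= 1038.578.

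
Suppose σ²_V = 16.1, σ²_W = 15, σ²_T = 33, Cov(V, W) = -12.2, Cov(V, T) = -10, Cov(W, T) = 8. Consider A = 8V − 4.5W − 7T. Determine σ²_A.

σ²_A = 5453.55

σ²_A = a²·σ²_V + b²·σ²_W + c²·σ²_T + 2ab·Cov(V, W) + 2ac·Cov(V, T) + 2bc·Cov(W, T), with a = 8, b = -4.5, c = -7.
= 1030.4 + 303.75 + 1617 + 878.4 + 1120 + 504
= 5453.55.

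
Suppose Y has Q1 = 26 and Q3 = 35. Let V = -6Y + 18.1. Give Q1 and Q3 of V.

Q1(V) = -191.9, Q3(V) = -137.9

a = -6 < 0 reverses order: Q1(V) comes from Q3(Y), Q3(V) from Q1(Y).
Q1(V) = (-6)·35 + 18.1 = -191.9; Q3(V) = (-6)·26 + 18.1 = -137.9.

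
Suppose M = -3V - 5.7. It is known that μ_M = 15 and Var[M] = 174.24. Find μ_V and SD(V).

From M = -3V - 5.7: μ_M = a·μ_V + b, so μ_V = (μ_M − b)/a = (15 − (-5.7))/(-3) = -6.9.
SD(M) = √174.24 = 13.2.
SD(M) = |a|·SD(V), so SD(V) = 13.2/|-3| = 4.4.

μ_V = -6.9, SD(V) = 4.4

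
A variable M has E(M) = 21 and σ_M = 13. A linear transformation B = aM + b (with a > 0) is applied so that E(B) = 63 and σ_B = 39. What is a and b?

a = 3, b = 0

σ_B = a·σ_M (a > 0), so a = 39/13 = 3.
E(B) = a·E(M) + b, so b = 63 − 3·21 = 0.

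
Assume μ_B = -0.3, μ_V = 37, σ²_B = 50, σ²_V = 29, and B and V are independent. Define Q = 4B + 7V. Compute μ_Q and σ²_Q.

μ_Q = 257.8, σ²_Q = 2221

μ_Q = 4·μ_B + 7·μ_V = 4·(-0.3) + 7·37 = 257.8.
σ²_Q = a²·σ²_B + b²·σ²_V + 2ab·Cov(B, V) with a = 4, b = 7.
Independence gives Cov(B, V) = 0.
= 4²·50 + 7²·29 + 2·4·7·0
= 800 + 1421 + 0 = 2221.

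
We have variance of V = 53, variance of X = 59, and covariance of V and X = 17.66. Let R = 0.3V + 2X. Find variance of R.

variance of R = 261.962

variance of R = a²·variance of V + b²·variance of X + 2ab·covariance of V and X with a = 0.3, b = 2.
= 0.3²·53 + 2²·59 + 2·0.3·2·17.66
= 4.77 + 236 + 21.192 = 261.962.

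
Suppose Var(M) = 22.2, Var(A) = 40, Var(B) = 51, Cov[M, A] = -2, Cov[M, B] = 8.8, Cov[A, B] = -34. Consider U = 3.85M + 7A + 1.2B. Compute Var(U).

Var(U) = 1764.8115

Var(U) = a²·Var(M) + b²·Var(A) + c²·Var(B) + 2ab·Cov[M, A] + 2ac·Cov[M, B] + 2bc·Cov[A, B], with a = 3.85, b = 7, c = 1.2.
= 329.0595 + 1960 + 73.44 + (-107.8) + 81.312 + (-571.2)
= 1764.8115.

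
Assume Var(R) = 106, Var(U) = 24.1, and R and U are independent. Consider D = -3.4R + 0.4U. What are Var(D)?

Var(D) = 1229.216

Var(D) = a²·Var(R) + b²·Var(U) + 2ab·covariance of R and U with a = -3.4, b = 0.4.
Independence gives covariance of R and U = 0.
= (-3.4)²·106 + 0.4²·24.1 + 2·(-3.4)·0.4·0
= 1225.36 + 3.856 + 0 = 1229.216.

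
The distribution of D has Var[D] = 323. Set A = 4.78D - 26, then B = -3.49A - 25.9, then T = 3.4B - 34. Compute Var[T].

Var[A] = 4.78²·323 = 7380.0332.
Var[B] = (-3.49)²·7380.0332 = 89889.54237932.
Var[T] = 3.4²·89889.54237932 = 1039123.1099049392.

Var[T] = 1039123.1099049392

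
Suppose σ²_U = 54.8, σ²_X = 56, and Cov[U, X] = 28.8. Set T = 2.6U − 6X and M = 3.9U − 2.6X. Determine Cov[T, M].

By bilinearity, Cov[T, M] = ac·σ²_U + bd·σ²_X + (ad+bc)·Cov[U, X], with a=2.6, b=-6, c=3.9, d=-2.6.
ac·σ²_U = 2.6·3.9·54.8 = 555.672
bd·σ²_X = (-6)·(-2.6)·56 = 873.6
(ad+bc)·Cov[U, X] = (-30.16)·28.8 = -868.608
Cov[T, M] = 555.672 + 873.6 + (-868.608) = 560.664.

Cov[T, M] = 560.664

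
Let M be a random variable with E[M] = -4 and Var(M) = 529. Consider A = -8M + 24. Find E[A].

E[A] = 56

A = -8M + 24 is linear with a = -8, b = 24.
E[A] = a·E[M] + b = (-8)·(-4) + 24 = 56.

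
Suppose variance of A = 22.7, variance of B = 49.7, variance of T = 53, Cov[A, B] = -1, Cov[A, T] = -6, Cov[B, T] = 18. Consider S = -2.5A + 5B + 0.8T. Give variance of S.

variance of S = 1611.295

variance of S = a²·variance of A + b²·variance of B + c²·variance of T + 2ab·Cov[A, B] + 2ac·Cov[A, T] + 2bc·Cov[B, T], with a = -2.5, b = 5, c = 0.8.
= 141.875 + 1242.5 + 33.92 + 25 + 24 + 144
= 1611.295.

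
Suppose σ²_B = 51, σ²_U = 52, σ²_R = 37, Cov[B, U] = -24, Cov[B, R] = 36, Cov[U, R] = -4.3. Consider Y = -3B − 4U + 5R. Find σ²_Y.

σ²_Y = a²·σ²_B + b²·σ²_U + c²·σ²_R + 2ab·Cov[B, U] + 2ac·Cov[B, R] + 2bc·Cov[U, R], with a = -3, b = -4, c = 5.
= 459 + 832 + 925 + (-576) + (-1080) + 172
= 732.

σ²_Y = 732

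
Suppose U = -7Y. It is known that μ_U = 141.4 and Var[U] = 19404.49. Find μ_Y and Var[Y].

From U = -7Y: μ_U = a·μ_Y + b, so μ_Y = (μ_U − b)/a = (141.4 − 0)/(-7) = -20.2.
Var[U] = a²·Var[Y], so Var[Y] = 19404.49/(-7)² = 396.01.

μ_Y = -20.2, Var[Y] = 396.01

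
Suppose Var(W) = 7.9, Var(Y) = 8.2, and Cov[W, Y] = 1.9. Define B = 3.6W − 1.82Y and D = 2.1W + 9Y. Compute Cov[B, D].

By bilinearity, Cov[B, D] = ac·Var(W) + bd·Var(Y) + (ad+bc)·Cov[W, Y], with a=3.6, b=-1.82, c=2.1, d=9.
ac·Var(W) = 3.6·2.1·7.9 = 59.724
bd·Var(Y) = (-1.82)·9·8.2 = -134.316
(ad+bc)·Cov[W, Y] = (28.578)·1.9 = 54.2982
Cov[B, D] = 59.724 + (-134.316) + 54.2982 = -20.2938.

Cov[B, D] = -20.2938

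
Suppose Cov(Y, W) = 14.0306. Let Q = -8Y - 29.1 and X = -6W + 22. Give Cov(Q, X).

Cov(Q, X) = 673.4688

Cov(Q, X) = a·c·Cov(Y, W) = (-8)·(-6)·14.0306 = 673.4688. Additive constants drop out.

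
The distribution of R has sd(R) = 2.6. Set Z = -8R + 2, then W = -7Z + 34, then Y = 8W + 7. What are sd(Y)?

sd(Y) = 1164.8

sd(Z) = |-8|·2.6 = 20.8.
sd(W) = |-7|·20.8 = 145.6.
sd(Y) = |8|·145.6 = 1164.8.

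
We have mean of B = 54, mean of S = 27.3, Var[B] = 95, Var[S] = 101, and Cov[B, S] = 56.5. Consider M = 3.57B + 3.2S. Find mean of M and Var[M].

mean of M = 3.57·mean of B + 3.2·mean of S = 3.57·54 + 3.2·27.3 = 280.14.
Var[M] = a²·Var[B] + b²·Var[S] + 2ab·Cov[B, S] with a = 3.57, b = 3.2.
= 3.57²·95 + 3.2²·101 + 2·3.57·3.2·56.5
= 1210.7655 + 1034.24 + 1290.912 = 3535.9175.

mean of M = 280.14, Var[M] = 3535.9175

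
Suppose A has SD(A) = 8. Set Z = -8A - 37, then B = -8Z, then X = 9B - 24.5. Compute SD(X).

SD(Z) = |-8|·8 = 64.
SD(B) = |-8|·64 = 512.
SD(X) = |9|·512 = 4608.

SD(X) = 4608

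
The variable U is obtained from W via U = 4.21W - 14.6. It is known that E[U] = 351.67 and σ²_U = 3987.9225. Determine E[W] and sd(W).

E[W] = 87, sd(W) = 15

From U = 4.21W - 14.6: E[U] = a·E[W] + b, so E[W] = (E[U] − b)/a = (351.67 − (-14.6))/4.21 = 87.
sd(U) = √3987.9225 = 63.15.
sd(U) = |a|·sd(W), so sd(W) = 63.15/|4.21| = 15.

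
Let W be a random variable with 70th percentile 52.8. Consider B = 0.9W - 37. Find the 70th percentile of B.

Since a = 0.9 > 0 the transformation is increasing, so the 70th percentile of B = a·(P_{70} of W) + b = 0.9·52.8 + (-37) = 10.52.

70th percentile of B = 10.52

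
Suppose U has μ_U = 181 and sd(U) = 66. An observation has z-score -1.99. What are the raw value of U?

U = 49.66

U = μ_U + z·sd(U) = 181 + (-1.99)·66 = 49.66.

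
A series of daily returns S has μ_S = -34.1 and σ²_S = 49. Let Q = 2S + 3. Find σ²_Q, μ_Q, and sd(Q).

σ²_Q = 196, μ_Q = -65.2, sd(Q) = 14

Q = 2S + 3 is linear with a = 2, b = 3.
σ²_Q = a²·σ²_S = 2²·49 = 196 (the additive constant 3 does not affect variance).
μ_Q = a·μ_S + b = 2·(-34.1) + 3 = -65.2.
sd(S) = √49 = 7.
sd(Q) = |a|·sd(S) = |2|·7 = 14.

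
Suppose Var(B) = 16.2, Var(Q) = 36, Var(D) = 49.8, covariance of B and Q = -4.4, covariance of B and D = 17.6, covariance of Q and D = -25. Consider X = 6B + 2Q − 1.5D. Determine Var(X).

Var(X) = a²·Var(B) + b²·Var(Q) + c²·Var(D) + 2ab·covariance of B and Q + 2ac·covariance of B and D + 2bc·covariance of Q and D, with a = 6, b = 2, c = -1.5.
= 583.2 + 144 + 112.05 + (-105.6) + (-316.8) + 150
= 566.85.

Var(X) = 566.85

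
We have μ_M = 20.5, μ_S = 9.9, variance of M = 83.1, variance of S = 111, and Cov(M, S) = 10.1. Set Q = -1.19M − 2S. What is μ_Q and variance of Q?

μ_Q = -44.195, variance of Q = 609.75391

μ_Q = (-1.19)·μ_M + (-2)·μ_S = (-1.19)·20.5 + (-2)·9.9 = -44.195.
variance of Q = a²·variance of M + b²·variance of S + 2ab·Cov(M, S) with a = -1.19, b = -2.
= (-1.19)²·83.1 + (-2)²·111 + 2·(-1.19)·(-2)·10.1
= 117.67791 + 444 + 48.076 = 609.75391.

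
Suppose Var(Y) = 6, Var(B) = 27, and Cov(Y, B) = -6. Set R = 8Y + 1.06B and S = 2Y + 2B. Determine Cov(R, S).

By bilinearity, Cov(R, S) = ac·Var(Y) + bd·Var(B) + (ad+bc)·Cov(Y, B), with a=8, b=1.06, c=2, d=2.
ac·Var(Y) = 8·2·6 = 96
bd·Var(B) = 1.06·2·27 = 57.24
(ad+bc)·Cov(Y, B) = (18.12)·(-6) = -108.72
Cov(R, S) = 96 + 57.24 + (-108.72) = 44.52.

Cov(R, S) = 44.52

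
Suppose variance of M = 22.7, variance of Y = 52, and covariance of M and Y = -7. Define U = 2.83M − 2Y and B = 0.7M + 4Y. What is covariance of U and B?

By bilinearity, covariance of U and B = ac·variance of M + bd·variance of Y + (ad+bc)·covariance of M and Y, with a=2.83, b=-2, c=0.7, d=4.
ac·variance of M = 2.83·0.7·22.7 = 44.9687
bd·variance of Y = (-2)·4·52 = -416
(ad+bc)·covariance of M and Y = (9.92)·(-7) = -69.44
covariance of U and B = 44.9687 + (-416) + (-69.44) = -440.4713.

covariance of U and B = -440.4713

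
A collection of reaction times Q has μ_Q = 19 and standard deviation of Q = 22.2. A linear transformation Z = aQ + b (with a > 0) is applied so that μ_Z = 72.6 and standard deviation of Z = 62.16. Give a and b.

standard deviation of Z = a·standard deviation of Q (a > 0), so a = 62.16/22.2 = 2.8.
μ_Z = a·μ_Q + b, so b = 72.6 − 2.8·19 = 19.4.

a = 2.8, b = 19.4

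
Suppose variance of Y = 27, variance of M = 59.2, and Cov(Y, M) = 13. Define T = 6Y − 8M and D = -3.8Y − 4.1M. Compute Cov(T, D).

By bilinearity, Cov(T, D) = ac·variance of Y + bd·variance of M + (ad+bc)·Cov(Y, M), with a=6, b=-8, c=-3.8, d=-4.1.
ac·variance of Y = 6·(-3.8)·27 = -615.6
bd·variance of M = (-8)·(-4.1)·59.2 = 1941.76
(ad+bc)·Cov(Y, M) = (5.8)·13 = 75.4
Cov(T, D) = -615.6 + 1941.76 + 75.4 = 1401.56.

Cov(T, D) = 1401.56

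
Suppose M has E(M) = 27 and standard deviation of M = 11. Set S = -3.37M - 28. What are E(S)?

S = -3.37M - 28 is linear with a = -3.37, b = -28.
E(S) = a·E(M) + b = (-3.37)·27 + (-28) = -118.99.

E(S) = -118.99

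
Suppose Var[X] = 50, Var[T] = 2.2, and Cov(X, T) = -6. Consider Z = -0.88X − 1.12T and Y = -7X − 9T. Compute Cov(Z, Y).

Cov(Z, Y) = 235.616

By bilinearity, Cov(Z, Y) = ac·Var[X] + bd·Var[T] + (ad+bc)·Cov(X, T), with a=-0.88, b=-1.12, c=-7, d=-9.
ac·Var[X] = (-0.88)·(-7)·50 = 308
bd·Var[T] = (-1.12)·(-9)·2.2 = 22.176
(ad+bc)·Cov(X, T) = (15.76)·(-6) = -94.56
Cov(Z, Y) = 308 + 22.176 + (-94.56) = 235.616.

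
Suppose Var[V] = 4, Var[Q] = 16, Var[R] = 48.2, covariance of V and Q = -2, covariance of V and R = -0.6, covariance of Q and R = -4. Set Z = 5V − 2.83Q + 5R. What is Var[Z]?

Var[Z] = 1572.9424

Var[Z] = a²·Var[V] + b²·Var[Q] + c²·Var[R] + 2ab·covariance of V and Q + 2ac·covariance of V and R + 2bc·covariance of Q and R, with a = 5, b = -2.83, c = 5.
= 100 + 128.1424 + 1205 + 56.6 + (-30) + 113.2
= 1572.9424.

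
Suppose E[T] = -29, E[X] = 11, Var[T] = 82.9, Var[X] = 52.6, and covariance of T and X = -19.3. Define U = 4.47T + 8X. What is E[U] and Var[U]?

E[U] = 4.47·E[T] + 8·E[X] = 4.47·(-29) + 8·11 = -41.63.
Var[U] = a²·Var[T] + b²·Var[X] + 2ab·covariance of T and X with a = 4.47, b = 8.
= 4.47²·82.9 + 8²·52.6 + 2·4.47·8·(-19.3)
= 1656.41661 + 3366.4 + (-1380.336) = 3642.48061.

E[U] = -41.63, Var[U] = 3642.48061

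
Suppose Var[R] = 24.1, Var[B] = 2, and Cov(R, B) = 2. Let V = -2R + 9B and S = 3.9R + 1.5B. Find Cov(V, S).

By bilinearity, Cov(V, S) = ac·Var[R] + bd·Var[B] + (ad+bc)·Cov(R, B), with a=-2, b=9, c=3.9, d=1.5.
ac·Var[R] = (-2)·3.9·24.1 = -187.98
bd·Var[B] = 9·1.5·2 = 27
(ad+bc)·Cov(R, B) = (32.1)·2 = 64.2
Cov(V, S) = -187.98 + 27 + 64.2 = -96.78.

Cov(V, S) = -96.78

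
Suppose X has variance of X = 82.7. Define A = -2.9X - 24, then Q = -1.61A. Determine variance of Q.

variance of Q = 1802.8236947

variance of A = (-2.9)²·82.7 = 695.507.
variance of Q = (-1.61)²·695.507 = 1802.8236947.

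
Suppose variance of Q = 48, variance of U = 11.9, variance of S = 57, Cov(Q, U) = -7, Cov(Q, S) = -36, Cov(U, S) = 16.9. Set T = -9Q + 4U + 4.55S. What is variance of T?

variance of T = 9326.0025

variance of T = a²·variance of Q + b²·variance of U + c²·variance of S + 2ab·Cov(Q, U) + 2ac·Cov(Q, S) + 2bc·Cov(U, S), with a = -9, b = 4, c = 4.55.
= 3888 + 190.4 + 1180.0425 + 504 + 2948.4 + 615.16
= 9326.0025.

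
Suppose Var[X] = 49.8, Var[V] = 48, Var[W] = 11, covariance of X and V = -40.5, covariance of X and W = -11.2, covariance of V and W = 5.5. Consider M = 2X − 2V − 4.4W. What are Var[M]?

Var[M] = 1222.08

Var[M] = a²·Var[X] + b²·Var[V] + c²·Var[W] + 2ab·covariance of X and V + 2ac·covariance of X and W + 2bc·covariance of V and W, with a = 2, b = -2, c = -4.4.
= 199.2 + 192 + 212.96 + 324 + 197.12 + 96.8
= 1222.08.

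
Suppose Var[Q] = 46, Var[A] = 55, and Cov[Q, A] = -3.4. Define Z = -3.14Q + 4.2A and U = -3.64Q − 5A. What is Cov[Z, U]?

Cov[Z, U] = -630.6392

By bilinearity, Cov[Z, U] = ac·Var[Q] + bd·Var[A] + (ad+bc)·Cov[Q, A], with a=-3.14, b=4.2, c=-3.64, d=-5.
ac·Var[Q] = (-3.14)·(-3.64)·46 = 525.7616
bd·Var[A] = 4.2·(-5)·55 = -1155
(ad+bc)·Cov[Q, A] = (0.412)·(-3.4) = -1.4008
Cov[Z, U] = 525.7616 + (-1155) + (-1.4008) = -630.6392.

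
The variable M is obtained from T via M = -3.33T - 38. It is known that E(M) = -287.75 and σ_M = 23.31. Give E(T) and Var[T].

E(T) = 75, Var[T] = 49

From M = -3.33T - 38: E(M) = a·E(T) + b, so E(T) = (E(M) − b)/a = (-287.75 − (-38))/(-3.33) = 75.
Var[M] = 23.31² = 543.3561.
Var[M] = a²·Var[T], so Var[T] = 543.3561/(-3.33)² = 49.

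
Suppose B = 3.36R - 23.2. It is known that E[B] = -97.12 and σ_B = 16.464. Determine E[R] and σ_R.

From B = 3.36R - 23.2: E[B] = a·E[R] + b, so E[R] = (E[B] − b)/a = (-97.12 − (-23.2))/3.36 = -22.
σ_B = |a|·σ_R, so σ_R = 16.464/|3.36| = 4.9.

E[R] = -22, σ_R = 4.9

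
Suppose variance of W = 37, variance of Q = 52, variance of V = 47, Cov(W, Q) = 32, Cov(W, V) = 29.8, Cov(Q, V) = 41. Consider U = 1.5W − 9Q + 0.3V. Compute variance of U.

variance of U = 3240.9

variance of U = a²·variance of W + b²·variance of Q + c²·variance of V + 2ab·Cov(W, Q) + 2ac·Cov(W, V) + 2bc·Cov(Q, V), with a = 1.5, b = -9, c = 0.3.
= 83.25 + 4212 + 4.23 + (-864) + 26.82 + (-221.4)
= 3240.9.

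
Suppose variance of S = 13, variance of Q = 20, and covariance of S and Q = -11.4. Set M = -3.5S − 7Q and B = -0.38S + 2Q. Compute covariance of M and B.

By bilinearity, covariance of M and B = ac·variance of S + bd·variance of Q + (ad+bc)·covariance of S and Q, with a=-3.5, b=-7, c=-0.38, d=2.
ac·variance of S = (-3.5)·(-0.38)·13 = 17.29
bd·variance of Q = (-7)·2·20 = -280
(ad+bc)·covariance of S and Q = (-4.34)·(-11.4) = 49.476
covariance of M and B = 17.29 + (-280) + 49.476 = -213.234.

covariance of M and B = -213.234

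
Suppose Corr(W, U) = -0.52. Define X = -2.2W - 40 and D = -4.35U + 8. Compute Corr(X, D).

Corr(X, D) = -0.52

Linear rescalings preserve correlation up to sign; here the slopes -2.2 and -4.35 have the same sign, so Corr(X, D) = Corr(W, U) = -0.52.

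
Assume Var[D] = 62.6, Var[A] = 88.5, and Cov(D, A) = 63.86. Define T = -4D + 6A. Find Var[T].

Var[T] = a²·Var[D] + b²·Var[A] + 2ab·Cov(D, A) with a = -4, b = 6.
= (-4)²·62.6 + 6²·88.5 + 2·(-4)·6·63.86
= 1001.6 + 3186 + (-3065.28) = 1122.32.

Var[T] = 1122.32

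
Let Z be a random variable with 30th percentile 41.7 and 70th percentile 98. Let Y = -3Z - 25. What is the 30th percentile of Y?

Since a = -3 < 0 the transformation is decreasing, reversing order: the 30th percentile of Y corresponds to the 70th percentile of Z.
So P_{30}(Y) = a·P_{70}(Z) + b = (-3)·98 + (-25) = -319.

30th percentile of Y = -319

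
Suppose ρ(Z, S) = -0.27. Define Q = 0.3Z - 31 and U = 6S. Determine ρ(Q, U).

Linear rescalings preserve correlation up to sign; here the slopes 0.3 and 6 have the same sign, so ρ(Q, U) = ρ(Z, S) = -0.27.

ρ(Q, U) = -0.27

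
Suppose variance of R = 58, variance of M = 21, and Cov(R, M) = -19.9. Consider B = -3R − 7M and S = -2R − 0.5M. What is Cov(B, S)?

Cov(B, S) = 113.05

By bilinearity, Cov(B, S) = ac·variance of R + bd·variance of M + (ad+bc)·Cov(R, M), with a=-3, b=-7, c=-2, d=-0.5.
ac·variance of R = (-3)·(-2)·58 = 348
bd·variance of M = (-7)·(-0.5)·21 = 73.5
(ad+bc)·Cov(R, M) = (15.5)·(-19.9) = -308.45
Cov(B, S) = 348 + 73.5 + (-308.45) = 113.05.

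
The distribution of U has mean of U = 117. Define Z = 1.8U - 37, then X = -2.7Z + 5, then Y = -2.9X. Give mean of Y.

mean of Y = 1344.788

mean of Z = 1.8·117 + (-37) = 173.6.
mean of X = (-2.7)·173.6 + 5 = -463.72.
mean of Y = (-2.9)·(-463.72) = 1344.788.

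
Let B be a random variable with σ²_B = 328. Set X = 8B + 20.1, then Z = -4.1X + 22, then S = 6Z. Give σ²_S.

σ²_S = 12703518.72

σ²_X = 8²·328 = 20992.
σ²_Z = (-4.1)²·20992 = 352875.52.
σ²_S = 6²·352875.52 = 12703518.72.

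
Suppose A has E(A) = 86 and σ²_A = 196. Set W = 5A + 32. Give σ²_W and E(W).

W = 5A + 32 is linear with a = 5, b = 32.
σ²_W = a²·σ²_A = 5²·196 = 4900 (the additive constant 32 does not affect variance).
E(W) = a·E(A) + b = 5·86 + 32 = 462.

σ²_W = 4900, E(W) = 462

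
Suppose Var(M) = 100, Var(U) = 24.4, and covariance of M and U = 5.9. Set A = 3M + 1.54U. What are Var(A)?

Var(A) = 1012.38304

Var(A) = a²·Var(M) + b²·Var(U) + 2ab·covariance of M and U with a = 3, b = 1.54.
= 3²·100 + 1.54²·24.4 + 2·3·1.54·5.9
= 900 + 57.86704 + 54.516 = 1012.38304.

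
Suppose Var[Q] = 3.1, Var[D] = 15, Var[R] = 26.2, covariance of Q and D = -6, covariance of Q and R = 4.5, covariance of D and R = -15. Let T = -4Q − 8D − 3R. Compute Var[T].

Var[T] = 249.4

Var[T] = a²·Var[Q] + b²·Var[D] + c²·Var[R] + 2ab·covariance of Q and D + 2ac·covariance of Q and R + 2bc·covariance of D and R, with a = -4, b = -8, c = -3.
= 49.6 + 960 + 235.8 + (-384) + 108 + (-720)
= 249.4.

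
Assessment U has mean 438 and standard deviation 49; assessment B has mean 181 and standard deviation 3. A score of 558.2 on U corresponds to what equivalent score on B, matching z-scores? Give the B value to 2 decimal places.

z = (558.2 − 438)/49 ≈ 2.4531.
B = 181 + z·3 = 181 + (558.2 − 438)·3/49 ≈ 188.36.

B = 188.36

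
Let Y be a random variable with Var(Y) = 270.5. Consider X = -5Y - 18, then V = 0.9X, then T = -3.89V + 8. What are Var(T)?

Var(X) = (-5)²·270.5 = 6762.5.
Var(V) = 0.9²·6762.5 = 5477.625.
Var(T) = (-3.89)²·5477.625 = 82887.9692625.

Var(T) = 82887.9692625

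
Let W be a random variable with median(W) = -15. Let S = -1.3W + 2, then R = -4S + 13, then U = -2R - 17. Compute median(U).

median(S) = (-1.3)·(-15) + 2 = 21.5.
median(R) = (-4)·21.5 + 13 = -73.
median(U) = (-2)·(-73) + (-17) = 129.

median(U) = 129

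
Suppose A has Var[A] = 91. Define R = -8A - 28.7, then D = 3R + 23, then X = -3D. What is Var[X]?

Var[R] = (-8)²·91 = 5824.
Var[D] = 3²·5824 = 52416.
Var[X] = (-3)²·52416 = 471744.

Var[X] = 471744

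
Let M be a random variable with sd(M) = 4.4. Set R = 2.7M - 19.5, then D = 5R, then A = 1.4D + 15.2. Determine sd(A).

sd(R) = |2.7|·4.4 = 11.88.
sd(D) = |5|·11.88 = 59.4.
sd(A) = |1.4|·59.4 = 83.16.

sd(A) = 83.16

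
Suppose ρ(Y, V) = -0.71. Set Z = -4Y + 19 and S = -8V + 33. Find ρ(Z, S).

Linear rescalings preserve correlation up to sign; here the slopes -4 and -8 have the same sign, so ρ(Z, S) = ρ(Y, V) = -0.71.

ρ(Z, S) = -0.71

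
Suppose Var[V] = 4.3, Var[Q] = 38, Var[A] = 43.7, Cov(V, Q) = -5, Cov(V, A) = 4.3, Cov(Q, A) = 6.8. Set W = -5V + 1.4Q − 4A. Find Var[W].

Var[W] = 1047.02

Var[W] = a²·Var[V] + b²·Var[Q] + c²·Var[A] + 2ab·Cov(V, Q) + 2ac·Cov(V, A) + 2bc·Cov(Q, A), with a = -5, b = 1.4, c = -4.
= 107.5 + 74.48 + 699.2 + 70 + 172 + (-76.16)
= 1047.02.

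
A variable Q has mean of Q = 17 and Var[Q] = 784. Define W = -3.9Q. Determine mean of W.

W = -3.9Q is linear with a = -3.9, b = 0.
mean of W = a·mean of Q + b = (-3.9)·17 = -66.3.

mean of W = -66.3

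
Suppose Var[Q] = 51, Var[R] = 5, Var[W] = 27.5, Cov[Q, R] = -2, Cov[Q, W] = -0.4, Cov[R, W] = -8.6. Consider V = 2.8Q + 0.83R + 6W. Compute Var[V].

Var[V] = 1284.8925

Var[V] = a²·Var[Q] + b²·Var[R] + c²·Var[W] + 2ab·Cov[Q, R] + 2ac·Cov[Q, W] + 2bc·Cov[R, W], with a = 2.8, b = 0.83, c = 6.
= 399.84 + 3.4445 + 990 + (-9.296) + (-13.44) + (-85.656)
= 1284.8925.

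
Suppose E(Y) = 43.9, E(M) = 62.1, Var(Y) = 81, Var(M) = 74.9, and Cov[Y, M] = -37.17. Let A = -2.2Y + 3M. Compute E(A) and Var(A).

E(A) = (-2.2)·E(Y) + 3·E(M) = (-2.2)·43.9 + 3·62.1 = 89.72.
Var(A) = a²·Var(Y) + b²·Var(M) + 2ab·Cov[Y, M] with a = -2.2, b = 3.
= (-2.2)²·81 + 3²·74.9 + 2·(-2.2)·3·(-37.17)
= 392.04 + 674.1 + 490.644 = 1556.784.

E(A) = 89.72, Var(A) = 1556.784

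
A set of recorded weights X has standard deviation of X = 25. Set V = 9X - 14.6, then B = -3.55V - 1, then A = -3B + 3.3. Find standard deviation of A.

standard deviation of V = |9|·25 = 225.
standard deviation of B = |-3.55|·225 = 798.75.
standard deviation of A = |-3|·798.75 = 2396.25.

standard deviation of A = 2396.25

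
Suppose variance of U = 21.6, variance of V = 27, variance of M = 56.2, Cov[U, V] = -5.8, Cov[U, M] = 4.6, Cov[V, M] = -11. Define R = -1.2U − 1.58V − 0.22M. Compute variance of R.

variance of R = a²·variance of U + b²·variance of V + c²·variance of M + 2ab·Cov[U, V] + 2ac·Cov[U, M] + 2bc·Cov[V, M], with a = -1.2, b = -1.58, c = -0.22.
= 31.104 + 67.4028 + 2.72008 + (-21.9936) + 2.4288 + (-7.6472)
= 74.01488.

variance of R = 74.01488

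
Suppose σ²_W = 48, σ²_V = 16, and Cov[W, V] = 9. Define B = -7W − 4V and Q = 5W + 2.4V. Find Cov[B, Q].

By bilinearity, Cov[B, Q] = ac·σ²_W + bd·σ²_V + (ad+bc)·Cov[W, V], with a=-7, b=-4, c=5, d=2.4.
ac·σ²_W = (-7)·5·48 = -1680
bd·σ²_V = (-4)·2.4·16 = -153.6
(ad+bc)·Cov[W, V] = (-36.8)·9 = -331.2
Cov[B, Q] = -1680 + (-153.6) + (-331.2) = -2164.8.

Cov[B, Q] = -2164.8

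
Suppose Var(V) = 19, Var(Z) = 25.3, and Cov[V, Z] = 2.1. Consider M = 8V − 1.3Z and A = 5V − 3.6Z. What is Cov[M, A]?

Cov[M, A] = 804.274

By bilinearity, Cov[M, A] = ac·Var(V) + bd·Var(Z) + (ad+bc)·Cov[V, Z], with a=8, b=-1.3, c=5, d=-3.6.
ac·Var(V) = 8·5·19 = 760
bd·Var(Z) = (-1.3)·(-3.6)·25.3 = 118.404
(ad+bc)·Cov[V, Z] = (-35.3)·2.1 = -74.13
Cov[M, A] = 760 + 118.404 + (-74.13) = 804.274.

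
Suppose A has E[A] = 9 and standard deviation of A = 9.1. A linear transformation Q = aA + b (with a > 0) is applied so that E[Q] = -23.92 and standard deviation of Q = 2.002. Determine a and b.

a = 0.22, b = -25.9

standard deviation of Q = a·standard deviation of A (a > 0), so a = 2.002/9.1 = 0.22.
E[Q] = a·E[A] + b, so b = -23.92 − 0.22·9 = -25.9.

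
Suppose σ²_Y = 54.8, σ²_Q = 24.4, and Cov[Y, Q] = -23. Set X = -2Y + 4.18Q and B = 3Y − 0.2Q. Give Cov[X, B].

Cov[X, B] = -646.8184

By bilinearity, Cov[X, B] = ac·σ²_Y + bd·σ²_Q + (ad+bc)·Cov[Y, Q], with a=-2, b=4.18, c=3, d=-0.2.
ac·σ²_Y = (-2)·3·54.8 = -328.8
bd·σ²_Q = 4.18·(-0.2)·24.4 = -20.3984
(ad+bc)·Cov[Y, Q] = (12.94)·(-23) = -297.62
Cov[X, B] = -328.8 + (-20.3984) + (-297.62) = -646.8184.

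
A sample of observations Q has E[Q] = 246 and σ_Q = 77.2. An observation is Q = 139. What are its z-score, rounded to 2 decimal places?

z = (Q − E[Q]) / σ_Q = (139 − 246) / 77.2 ≈ -1.39.

z = -1.39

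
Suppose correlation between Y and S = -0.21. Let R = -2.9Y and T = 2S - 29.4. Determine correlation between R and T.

correlation between R and T = 0.21

Linear rescalings preserve |correlation|; the slopes -2.9 and 2 have opposite signs, so the correlation flips sign: correlation between R and T = −correlation between Y and S = 0.21.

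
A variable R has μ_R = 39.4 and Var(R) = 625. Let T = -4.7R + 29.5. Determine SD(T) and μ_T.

T = -4.7R + 29.5 is linear with a = -4.7, b = 29.5.
SD(R) = √625 = 25.
SD(T) = |a|·SD(R) = |-4.7|·25 = 117.5.
μ_T = a·μ_R + b = (-4.7)·39.4 + 29.5 = -155.68.

SD(T) = 117.5, μ_T = -155.68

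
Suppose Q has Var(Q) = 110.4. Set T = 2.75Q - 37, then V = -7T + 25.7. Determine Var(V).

Var(V) = 40910.1

Var(T) = 2.75²·110.4 = 834.9.
Var(V) = (-7)²·834.9 = 40910.1.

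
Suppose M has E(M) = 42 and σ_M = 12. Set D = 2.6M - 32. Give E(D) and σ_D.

D = 2.6M - 32 is linear with a = 2.6, b = -32.
E(D) = a·E(M) + b = 2.6·42 + (-32) = 77.2.
σ_D = |a|·σ_M = |2.6|·12 = 31.2.

E(D) = 77.2, σ_D = 31.2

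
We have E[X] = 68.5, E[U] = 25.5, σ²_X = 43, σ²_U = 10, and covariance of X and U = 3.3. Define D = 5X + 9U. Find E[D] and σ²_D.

E[D] = 572, σ²_D = 2182

E[D] = 5·E[X] + 9·E[U] = 5·68.5 + 9·25.5 = 572.
σ²_D = a²·σ²_X + b²·σ²_U + 2ab·covariance of X and U with a = 5, b = 9.
= 5²·43 + 9²·10 + 2·5·9·3.3
= 1075 + 810 + 297 = 2182.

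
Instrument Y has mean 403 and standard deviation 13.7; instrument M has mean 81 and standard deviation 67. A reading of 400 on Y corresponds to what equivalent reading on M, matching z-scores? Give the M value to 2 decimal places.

M = 66.33

z = (400 − 403)/13.7 ≈ -0.219.
M = 81 + z·67 = 81 + (400 − 403)·67/13.7 ≈ 66.33.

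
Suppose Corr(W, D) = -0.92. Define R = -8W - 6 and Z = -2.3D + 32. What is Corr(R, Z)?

Corr(R, Z) = -0.92

Linear rescalings preserve correlation up to sign; here the slopes -8 and -2.3 have the same sign, so Corr(R, Z) = Corr(W, D) = -0.92.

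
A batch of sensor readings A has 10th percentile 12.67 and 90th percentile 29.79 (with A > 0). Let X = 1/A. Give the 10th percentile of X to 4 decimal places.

1/A is decreasing on A > 0, so percentile order reverses: P_{10}(X) uses P_{90}(A) = 29.79.
P_{10}(X) = 1/29.79 ≈ 0.0336.

10th percentile of X = 0.0336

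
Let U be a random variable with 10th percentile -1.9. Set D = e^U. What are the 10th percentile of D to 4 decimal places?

10th percentile of D = 0.1496

e^U is increasing, so P_{10}(D) = g(P_{10}(U)) ≈ 0.1496.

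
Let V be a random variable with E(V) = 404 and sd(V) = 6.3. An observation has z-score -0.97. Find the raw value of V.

V = E(V) + z·sd(V) = 404 + (-0.97)·6.3 = 397.889.

V = 397.889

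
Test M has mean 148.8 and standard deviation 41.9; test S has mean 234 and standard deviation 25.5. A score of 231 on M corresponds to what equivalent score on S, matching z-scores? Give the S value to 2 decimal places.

S = 284.03

z = (231 − 148.8)/41.9 ≈ 1.9618.
S = 234 + z·25.5 = 234 + (231 − 148.8)·25.5/41.9 ≈ 284.03.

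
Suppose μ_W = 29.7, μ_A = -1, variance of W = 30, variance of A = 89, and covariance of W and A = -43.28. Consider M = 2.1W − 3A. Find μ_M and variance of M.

μ_M = 65.37, variance of M = 1478.628

μ_M = 2.1·μ_W + (-3)·μ_A = 2.1·29.7 + (-3)·(-1) = 65.37.
variance of M = a²·variance of W + b²·variance of A + 2ab·covariance of W and A with a = 2.1, b = -3.
= 2.1²·30 + (-3)²·89 + 2·2.1·(-3)·(-43.28)
= 132.3 + 801 + 545.328 = 1478.628.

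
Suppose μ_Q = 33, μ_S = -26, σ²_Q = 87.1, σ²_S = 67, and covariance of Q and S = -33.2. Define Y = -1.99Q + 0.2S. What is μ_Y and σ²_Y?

μ_Y = (-1.99)·μ_Q + 0.2·μ_S = (-1.99)·33 + 0.2·(-26) = -70.87.
σ²_Y = a²·σ²_Q + b²·σ²_S + 2ab·covariance of Q and S with a = -1.99, b = 0.2.
= (-1.99)²·87.1 + 0.2²·67 + 2·(-1.99)·0.2·(-33.2)
= 344.92471 + 2.68 + 26.4272 = 374.03191.

μ_Y = -70.87, σ²_Y = 374.03191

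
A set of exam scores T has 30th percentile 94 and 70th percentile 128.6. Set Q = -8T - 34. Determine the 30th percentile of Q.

Since a = -8 < 0 the transformation is decreasing, reversing order: the 30th percentile of Q corresponds to the 70th percentile of T.
So P_{30}(Q) = a·P_{70}(T) + b = (-8)·128.6 + (-34) = -1062.8.

30th percentile of Q = -1062.8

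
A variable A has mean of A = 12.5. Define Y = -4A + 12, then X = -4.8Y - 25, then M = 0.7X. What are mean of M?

mean of Y = (-4)·12.5 + 12 = -38.
mean of X = (-4.8)·(-38) + (-25) = 157.4.
mean of M = 0.7·157.4 = 110.18.

mean of M = 110.18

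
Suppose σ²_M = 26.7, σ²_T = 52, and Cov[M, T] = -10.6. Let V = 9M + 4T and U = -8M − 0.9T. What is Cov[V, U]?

Cov[V, U] = -1684.54

By bilinearity, Cov[V, U] = ac·σ²_M + bd·σ²_T + (ad+bc)·Cov[M, T], with a=9, b=4, c=-8, d=-0.9.
ac·σ²_M = 9·(-8)·26.7 = -1922.4
bd·σ²_T = 4·(-0.9)·52 = -187.2
(ad+bc)·Cov[M, T] = (-40.1)·(-10.6) = 425.06
Cov[V, U] = -1922.4 + (-187.2) + 425.06 = -1684.54.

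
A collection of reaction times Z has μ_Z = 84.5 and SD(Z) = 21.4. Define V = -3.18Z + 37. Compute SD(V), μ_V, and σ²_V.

V = -3.18Z + 37 is linear with a = -3.18, b = 37.
SD(V) = |a|·SD(Z) = |-3.18|·21.4 = 68.052.
μ_V = a·μ_Z + b = (-3.18)·84.5 + 37 = -231.71.
σ²_Z = 21.4² = 457.96.
σ²_V = a²·σ²_Z = (-3.18)²·457.96 = 4631.074704 (the additive constant 37 does not affect variance).

SD(V) = 68.052, μ_V = -231.71, σ²_V = 4631.074704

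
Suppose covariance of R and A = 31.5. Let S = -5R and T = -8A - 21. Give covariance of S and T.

covariance of S and T = 1260

covariance of S and T = a·c·covariance of R and A = (-5)·(-8)·31.5 = 1260. Additive constants drop out.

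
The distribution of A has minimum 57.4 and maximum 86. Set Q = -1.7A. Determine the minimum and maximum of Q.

min(Q) = -146.2, max(Q) = -97.58

a = -1.7 < 0, so order reverses: min(Q) = a·max(A)+b = (-1.7)·86 = -146.2; max(Q) = a·min(A)+b = (-1.7)·57.4 = -97.58.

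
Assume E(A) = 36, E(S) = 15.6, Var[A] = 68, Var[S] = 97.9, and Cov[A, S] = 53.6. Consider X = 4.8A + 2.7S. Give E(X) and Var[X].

E(X) = 214.92, Var[X] = 3669.723

E(X) = 4.8·E(A) + 2.7·E(S) = 4.8·36 + 2.7·15.6 = 214.92.
Var[X] = a²·Var[A] + b²·Var[S] + 2ab·Cov[A, S] with a = 4.8, b = 2.7.
= 4.8²·68 + 2.7²·97.9 + 2·4.8·2.7·53.6
= 1566.72 + 713.691 + 1389.312 = 3669.723.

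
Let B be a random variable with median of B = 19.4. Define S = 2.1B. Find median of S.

A linear map preserves order up to sign, so median of S = a·median of B + b = 2.1·19.4 = 40.74.

median of S = 40.74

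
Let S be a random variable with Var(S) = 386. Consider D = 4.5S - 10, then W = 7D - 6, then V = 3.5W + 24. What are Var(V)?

Var(D) = 4.5²·386 = 7816.5.
Var(W) = 7²·7816.5 = 383008.5.
Var(V) = 3.5²·383008.5 = 4691854.125.

Var(V) = 4691854.125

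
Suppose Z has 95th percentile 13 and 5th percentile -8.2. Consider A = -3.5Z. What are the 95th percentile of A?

95th percentile of A = 28.7

Since a = -3.5 < 0 the transformation is decreasing, reversing order: the 95th percentile of A corresponds to the 5th percentile of Z.
So P_{95}(A) = a·P_{5}(Z) + b = (-3.5)·(-8.2) = 28.7.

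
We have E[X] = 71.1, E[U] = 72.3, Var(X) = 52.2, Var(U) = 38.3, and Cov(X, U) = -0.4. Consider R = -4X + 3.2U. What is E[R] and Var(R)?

E[R] = (-4)·E[X] + 3.2·E[U] = (-4)·71.1 + 3.2·72.3 = -53.04.
Var(R) = a²·Var(X) + b²·Var(U) + 2ab·Cov(X, U) with a = -4, b = 3.2.
= (-4)²·52.2 + 3.2²·38.3 + 2·(-4)·3.2·(-0.4)
= 835.2 + 392.192 + 10.24 = 1237.632.

E[R] = -53.04, Var(R) = 1237.632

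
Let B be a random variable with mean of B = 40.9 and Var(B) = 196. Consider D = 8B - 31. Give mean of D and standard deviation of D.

mean of D = 296.2, standard deviation of D = 112

D = 8B - 31 is linear with a = 8, b = -31.
mean of D = a·mean of B + b = 8·40.9 + (-31) = 296.2.
standard deviation of B = √196 = 14.
standard deviation of D = |a|·standard deviation of B = |8|·14 = 112.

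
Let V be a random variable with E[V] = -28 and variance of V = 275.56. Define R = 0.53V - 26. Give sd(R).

sd(R) = 8.798

R = 0.53V - 26 is linear with a = 0.53, b = -26.
sd(V) = √275.56 = 16.6.
sd(R) = |a|·sd(V) = |0.53|·16.6 = 8.798.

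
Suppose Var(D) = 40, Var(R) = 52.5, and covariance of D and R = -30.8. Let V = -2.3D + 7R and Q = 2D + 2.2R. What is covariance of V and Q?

By bilinearity, covariance of V and Q = ac·Var(D) + bd·Var(R) + (ad+bc)·covariance of D and R, with a=-2.3, b=7, c=2, d=2.2.
ac·Var(D) = (-2.3)·2·40 = -184
bd·Var(R) = 7·2.2·52.5 = 808.5
(ad+bc)·covariance of D and R = (8.94)·(-30.8) = -275.352
covariance of V and Q = -184 + 808.5 + (-275.352) = 349.148.

covariance of V and Q = 349.148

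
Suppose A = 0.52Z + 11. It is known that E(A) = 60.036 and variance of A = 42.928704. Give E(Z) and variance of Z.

E(Z) = 94.3, variance of Z = 158.76

From A = 0.52Z + 11: E(A) = a·E(Z) + b, so E(Z) = (E(A) − b)/a = (60.036 − 11)/0.52 = 94.3.
variance of A = a²·variance of Z, so variance of Z = 42.928704/0.52² = 158.76.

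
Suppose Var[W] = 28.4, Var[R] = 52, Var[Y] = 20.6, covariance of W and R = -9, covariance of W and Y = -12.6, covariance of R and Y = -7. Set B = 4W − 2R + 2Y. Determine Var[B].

Var[B] = 743.2

Var[B] = a²·Var[W] + b²·Var[R] + c²·Var[Y] + 2ab·covariance of W and R + 2ac·covariance of W and Y + 2bc·covariance of R and Y, with a = 4, b = -2, c = 2.
= 454.4 + 208 + 82.4 + 144 + (-201.6) + 56
= 743.2.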